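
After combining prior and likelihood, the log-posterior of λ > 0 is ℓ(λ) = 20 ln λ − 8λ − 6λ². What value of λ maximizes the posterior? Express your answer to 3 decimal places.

ℓ'(λ) = 20/λ − 8 − 12λ. Setting this to zero and multiplying by λ: 12λ² + 8λ − 20 = 0.
λ = (−8 + √(8² + 4·12·20)) / (2·12) = (−8 + √1024) / 24 = (−8 + 32)/24 = 1.
ℓ''(λ) = −20/λ² − 12 < 0, confirming a maximum.

λ̂_MAP = 1.000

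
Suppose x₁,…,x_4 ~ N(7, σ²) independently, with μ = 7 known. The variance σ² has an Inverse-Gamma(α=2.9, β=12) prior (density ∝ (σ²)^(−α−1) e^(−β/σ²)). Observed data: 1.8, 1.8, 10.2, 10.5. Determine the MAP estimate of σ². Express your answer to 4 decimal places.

σ̂²_MAP = 8.5229

Sum of squared deviations about the known mean: SS = (1.8−7)² + (1.8−7)² + (10.2−7)² + (10.5−7)² = 76.57.
The Normal likelihood contributes (σ²)^(−n/2) exp(−SS/(2σ²)), so the posterior is Inverse-Gamma(α + n/2, β + SS/2) = Inverse-Gamma(4.9, 50.285).
The mode of Inverse-Gamma(a, b) is b/(a+1) = 50.285/5.9 ≈ 8.5229.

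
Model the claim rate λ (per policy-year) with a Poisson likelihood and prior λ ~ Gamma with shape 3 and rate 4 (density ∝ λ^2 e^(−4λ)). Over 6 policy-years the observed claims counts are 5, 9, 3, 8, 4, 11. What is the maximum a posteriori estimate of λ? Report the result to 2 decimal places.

Σxᵢ = 5+9+3+8+4+11 = 40, with n = 6.
Posterior ∝ λ^2e^(−4λ) · λ^40e^(−6λ) = λ^42e^(−10λ), i.e. Gamma(shape=43, rate=10).
The mode of a Gamma(a, b) with a ≥ 1 (shape–rate) is (a−1)/b = 42/10 ≈ 4.20.

λ̂_MAP = 4.20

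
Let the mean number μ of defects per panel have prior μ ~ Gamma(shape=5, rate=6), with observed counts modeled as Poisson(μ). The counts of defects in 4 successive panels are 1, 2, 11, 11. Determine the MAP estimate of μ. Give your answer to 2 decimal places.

Σxᵢ = 1+2+11+11 = 25, with n = 4.
Posterior ∝ μ^4e^(−6μ) · μ^25e^(−4μ) = μ^29e^(−10μ), i.e. Gamma(shape=30, rate=10).
The mode of a Gamma(a, b) with a ≥ 1 (shape–rate) is (a−1)/b = 29/10 ≈ 2.90.

μ̂_MAP = 2.90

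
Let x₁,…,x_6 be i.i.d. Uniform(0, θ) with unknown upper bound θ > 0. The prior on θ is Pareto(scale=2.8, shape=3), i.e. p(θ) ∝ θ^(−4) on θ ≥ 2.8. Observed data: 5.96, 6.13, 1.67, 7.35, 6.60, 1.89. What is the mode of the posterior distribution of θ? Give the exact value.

The Uniform(0, θ) likelihood is θ^(−n) for θ ≥ max(xᵢ), zero otherwise. Here max(xᵢ) = 7.35.
Posterior ∝ θ^(−4) · θ^(−6) = θ^(−10) on θ ≥ max(2.8, 7.35) = 7.35.
This density is strictly decreasing in θ, so the posterior mode lies at the lower boundary of the support.

θ̂_MAP = 7.35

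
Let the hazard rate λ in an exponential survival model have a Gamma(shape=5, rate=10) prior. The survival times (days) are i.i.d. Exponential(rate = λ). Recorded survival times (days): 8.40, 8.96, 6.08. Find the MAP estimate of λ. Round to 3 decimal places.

λ̂_MAP = 0.209

The Exponential(rate=λ) likelihood is ∝ λ^n e^(−λΣtᵢ). Here n = 3 and Σtᵢ = 8.40 + 8.96 + 6.08 = 23.44.
Posterior ∝ λ^4e^(−10λ) · λ^3e^(−23.44λ) = λ^7e^(−33.44λ), i.e. Gamma(8, 33.44).
Mode = (a−1)/b = 7/33.44 ≈ 0.209.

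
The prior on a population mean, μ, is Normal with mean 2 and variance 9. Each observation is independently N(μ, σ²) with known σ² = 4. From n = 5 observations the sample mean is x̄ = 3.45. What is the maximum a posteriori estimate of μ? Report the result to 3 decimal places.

n = 5, x̄ = 3.45.
For a Normal prior and Normal likelihood with known variance, the posterior is Normal; its mode equals its mean, the precision-weighted average.
Prior precision 1/σ₀² = 1/9; data precision n/σ² = 5/4 = 1.25.
μ̂ = ((1/9)·2 + 1.25·3.45) / (1/9 + 1.25) = (653/144)/(49/36) = 653/196 ≈ 3.332.

μ̂_MAP = 3.332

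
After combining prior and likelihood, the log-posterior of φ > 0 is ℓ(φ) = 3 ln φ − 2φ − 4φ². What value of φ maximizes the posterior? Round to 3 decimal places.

ℓ'(φ) = 3/φ − 2 − 8φ. Setting this to zero and multiplying by φ: 8φ² + 2φ − 3 = 0.
φ = (−2 + √(2² + 4·8·3)) / (2·8) = (−2 + √100) / 16 = (−2 + 10)/16 = 1/2.
ℓ''(φ) = −3/φ² − 8 < 0, confirming a maximum.

φ̂_MAP = 0.500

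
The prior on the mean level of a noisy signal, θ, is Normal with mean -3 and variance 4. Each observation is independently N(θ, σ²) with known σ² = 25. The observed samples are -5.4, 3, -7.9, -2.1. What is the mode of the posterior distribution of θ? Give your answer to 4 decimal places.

θ̂_MAP = -3.0390

n = 4; x̄ = ((-5.4) + 3 + (-7.9) + (-2.1))/4 = -12.4/4 = -3.1.
For a Normal prior and Normal likelihood with known variance, the posterior is Normal; its mode equals its mean, the precision-weighted average.
Prior precision 1/σ₀² = 1/4 = 0.25; data precision n/σ² = 4/25 = 0.16.
θ̂ = (0.25·(-3) + 0.16·(-3.1)) / (0.25 + 0.16) = (-1.246)/0.41 = -623/205 ≈ -3.0390.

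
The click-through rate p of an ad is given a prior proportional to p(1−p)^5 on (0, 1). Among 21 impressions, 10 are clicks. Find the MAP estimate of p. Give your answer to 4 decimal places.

The prior density ∝ p(1−p)^5 is the kernel of Beta(2, 6).
Data: 10 successes in 21 trials. The binomial likelihood contributes p^10(1−p)^11, so the posterior is Beta(2+10, 6+11) = Beta(12, 17).
For Beta(a, b) with a, b > 1 the mode is (a−1)/(a+b−2) = 11/27 ≈ 0.4074.

p̂_MAP = 0.4074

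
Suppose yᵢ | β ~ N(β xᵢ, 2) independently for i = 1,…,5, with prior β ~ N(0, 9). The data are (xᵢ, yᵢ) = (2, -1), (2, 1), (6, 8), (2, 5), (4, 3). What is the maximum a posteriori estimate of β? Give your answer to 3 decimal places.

β̂_MAP = 1.090

log p(β | y) = −Σ(yᵢ − βxᵢ)²/(2·2) − β²/(2·9) + const.
Setting the derivative to zero: Σxᵢ(yᵢ − βxᵢ)/2 − β/9 = 0, so β = Σxᵢyᵢ / (Σxᵢ² + σ²/τ²).
Σxᵢyᵢ = 2·(-1) + 2·1 + 6·8 + 2·5 + 4·3 = 70; Σxᵢ² = 64; σ²/τ² = 2/9.
β̂_MAP = 70 / (64 + 2/9) = 70/(578/9) = 315/289 ≈ 1.090.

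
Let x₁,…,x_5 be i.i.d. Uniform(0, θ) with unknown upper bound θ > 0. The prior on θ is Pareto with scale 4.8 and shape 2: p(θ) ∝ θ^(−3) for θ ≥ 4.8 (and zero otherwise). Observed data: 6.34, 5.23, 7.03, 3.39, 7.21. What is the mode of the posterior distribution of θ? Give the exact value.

The Uniform(0, θ) likelihood is θ^(−n) for θ ≥ max(xᵢ), zero otherwise. Here max(xᵢ) = 7.21.
Posterior ∝ θ^(−3) · θ^(−5) = θ^(−8) on θ ≥ max(4.8, 7.21) = 7.21.
This density is strictly decreasing in θ, so the posterior mode lies at the lower boundary of the support.

θ̂_MAP = 7.21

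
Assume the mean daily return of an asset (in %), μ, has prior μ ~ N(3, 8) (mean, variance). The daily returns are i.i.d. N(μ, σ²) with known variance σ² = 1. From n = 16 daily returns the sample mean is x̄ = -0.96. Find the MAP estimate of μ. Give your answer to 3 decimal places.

n = 16, x̄ = -0.96.
For a Normal prior and Normal likelihood with known variance, the posterior is Normal; its mode equals its mean, the precision-weighted average.
Prior precision 1/σ₀² = 1/8 = 0.125; data precision n/σ² = 16/1 = 16.
μ̂ = (0.125·3 + 16·(-0.96)) / (0.125 + 16) = (-14.985)/16.125 = -999/1075 ≈ -0.929.

μ̂_MAP = -0.929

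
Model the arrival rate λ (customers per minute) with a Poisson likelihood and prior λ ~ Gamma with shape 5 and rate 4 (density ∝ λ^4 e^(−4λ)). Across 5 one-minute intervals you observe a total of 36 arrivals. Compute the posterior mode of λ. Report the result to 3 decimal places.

λ̂_MAP = 4.444

Σxᵢ = 36, n = 5.
Posterior ∝ λ^4e^(−4λ) · λ^36e^(−5λ) = λ^40e^(−9λ), i.e. Gamma(shape=41, rate=9).
The mode of a Gamma(a, b) with a ≥ 1 (shape–rate) is (a−1)/b = 40/9 ≈ 4.444.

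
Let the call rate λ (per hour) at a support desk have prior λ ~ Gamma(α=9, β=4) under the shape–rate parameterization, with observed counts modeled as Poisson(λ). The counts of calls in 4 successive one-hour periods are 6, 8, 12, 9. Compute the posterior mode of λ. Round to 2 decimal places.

λ̂_MAP = 5.38

Σxᵢ = 6+8+12+9 = 35, with n = 4.
Posterior ∝ λ^8e^(−4λ) · λ^35e^(−4λ) = λ^43e^(−8λ), i.e. Gamma(shape=44, rate=8).
The mode of a Gamma(a, b) with a ≥ 1 (shape–rate) is (a−1)/b = 43/8 ≈ 5.38.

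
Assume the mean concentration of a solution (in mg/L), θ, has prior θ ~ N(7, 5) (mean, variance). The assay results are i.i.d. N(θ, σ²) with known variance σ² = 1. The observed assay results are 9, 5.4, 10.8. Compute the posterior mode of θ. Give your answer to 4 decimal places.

θ̂_MAP = 8.3125

n = 3; x̄ = (9 + 5.4 + 10.8)/3 = 25.2/3 = 8.4.
For a Normal prior and Normal likelihood with known variance, the posterior is Normal; its mode equals its mean, the precision-weighted average.
Prior precision 1/σ₀² = 1/5 = 0.2; data precision n/σ² = 3/1 = 3.
θ̂ = (0.2·7 + 3·8.4) / (0.2 + 3) = 26.6/3.2 = 8.3125.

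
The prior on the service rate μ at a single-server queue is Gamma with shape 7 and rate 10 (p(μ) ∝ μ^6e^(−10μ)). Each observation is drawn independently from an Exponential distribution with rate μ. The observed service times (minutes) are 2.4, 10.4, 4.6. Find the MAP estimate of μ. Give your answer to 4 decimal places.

The Exponential(rate=μ) likelihood is ∝ μ^n e^(−μΣtᵢ). Here n = 3 and Σtᵢ = 2.4 + 10.4 + 4.6 = 17.4.
Posterior ∝ μ^6e^(−10μ) · μ^3e^(−17.4μ) = μ^9e^(−27.4μ), i.e. Gamma(10, 27.4).
Mode = (a−1)/b = 9/27.4 ≈ 0.3285.

μ̂_MAP = 0.3285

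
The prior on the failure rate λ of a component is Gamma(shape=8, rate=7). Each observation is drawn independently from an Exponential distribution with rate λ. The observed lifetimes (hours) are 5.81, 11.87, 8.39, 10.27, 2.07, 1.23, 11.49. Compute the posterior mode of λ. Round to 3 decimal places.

The Exponential(rate=λ) likelihood is ∝ λ^n e^(−λΣtᵢ). Here n = 7 and Σtᵢ = 5.81 + 11.87 + 8.39 + 10.27 + 2.07 + 1.23 + 11.49 = 51.13.
Posterior ∝ λ^7e^(−7λ) · λ^7e^(−51.13λ) = λ^14e^(−58.13λ), i.e. Gamma(15, 58.13).
Mode = (a−1)/b = 14/58.13 ≈ 0.241.

λ̂_MAP = 0.241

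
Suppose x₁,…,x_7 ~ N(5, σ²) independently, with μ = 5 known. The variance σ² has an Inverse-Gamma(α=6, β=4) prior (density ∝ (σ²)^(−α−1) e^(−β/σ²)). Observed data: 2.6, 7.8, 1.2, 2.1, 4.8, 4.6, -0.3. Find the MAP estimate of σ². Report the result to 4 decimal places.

σ̂²_MAP = 3.4638

Sum of squared deviations about the known mean: SS = (2.6−5)² + (7.8−5)² + (1.2−5)² + (2.1−5)² + (4.8−5)² + (4.6−5)² + (-0.3−5)² = 64.74.
The Normal likelihood contributes (σ²)^(−n/2) exp(−SS/(2σ²)), so the posterior is Inverse-Gamma(α + n/2, β + SS/2) = Inverse-Gamma(9.5, 36.37).
The mode of Inverse-Gamma(a, b) is b/(a+1) = 36.37/10.5 ≈ 3.4638.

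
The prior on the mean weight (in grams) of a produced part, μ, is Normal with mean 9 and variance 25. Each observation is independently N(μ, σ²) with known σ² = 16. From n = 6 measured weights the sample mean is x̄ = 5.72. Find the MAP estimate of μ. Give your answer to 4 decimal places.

μ̂_MAP = 6.0361

n = 6, x̄ = 5.72.
For a Normal prior and Normal likelihood with known variance, the posterior is Normal; its mode equals its mean, the precision-weighted average.
Prior precision 1/σ₀² = 1/25 = 0.04; data precision n/σ² = 6/16 = 0.375.
μ̂ = (0.04·9 + 0.375·5.72) / (0.04 + 0.375) = 2.505/0.415 = 501/83 ≈ 6.0361.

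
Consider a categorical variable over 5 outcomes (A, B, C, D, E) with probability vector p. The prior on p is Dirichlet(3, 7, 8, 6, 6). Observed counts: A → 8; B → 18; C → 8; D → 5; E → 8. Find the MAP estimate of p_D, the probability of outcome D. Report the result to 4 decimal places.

The posterior is Dirichlet(αᵢ + nᵢ) = Dirichlet(11, 25, 16, 11, 14).
For a Dirichlet(a₁,…,a_K) with all aᵢ > 1, the mode has j-th component (aⱼ − 1)/(Σaᵢ − K).
Here Σaᵢ = 77 and K = 5, so p_D = (11 − 1)/(77 − 5) = 10/72 ≈ 0.1389.

MAP estimate of p_D = 0.1389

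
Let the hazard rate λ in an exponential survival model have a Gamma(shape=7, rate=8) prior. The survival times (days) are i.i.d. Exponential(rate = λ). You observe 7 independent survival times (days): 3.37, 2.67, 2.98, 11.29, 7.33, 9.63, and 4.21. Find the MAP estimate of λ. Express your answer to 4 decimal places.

λ̂_MAP = 0.2627

The Exponential(rate=λ) likelihood is ∝ λ^n e^(−λΣtᵢ). Here n = 7 and Σtᵢ = 3.37 + 2.67 + 2.98 + 11.29 + 7.33 + 9.63 + 4.21 = 41.48.
Posterior ∝ λ^6e^(−8λ) · λ^7e^(−41.48λ) = λ^13e^(−49.48λ), i.e. Gamma(14, 49.48).
Mode = (a−1)/b = 13/49.48 ≈ 0.2627.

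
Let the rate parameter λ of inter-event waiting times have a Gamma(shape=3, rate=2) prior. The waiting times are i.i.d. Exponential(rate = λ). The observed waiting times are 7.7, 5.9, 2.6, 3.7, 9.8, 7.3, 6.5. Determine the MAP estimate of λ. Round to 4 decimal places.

λ̂_MAP = 0.1978

The Exponential(rate=λ) likelihood is ∝ λ^n e^(−λΣtᵢ). Here n = 7 and Σtᵢ = 7.7 + 5.9 + 2.6 + 3.7 + 9.8 + 7.3 + 6.5 = 43.5.
Posterior ∝ λ^2e^(−2λ) · λ^7e^(−43.5λ) = λ^9e^(−45.5λ), i.e. Gamma(10, 45.5).
Mode = (a−1)/b = 9/45.5 ≈ 0.1978.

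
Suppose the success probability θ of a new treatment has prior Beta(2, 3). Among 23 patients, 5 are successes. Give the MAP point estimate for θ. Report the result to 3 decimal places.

θ̂_MAP = 0.231

Prior: Beta(2, 3).
Data: 5 successes in 23 trials. The binomial likelihood contributes θ^5(1−θ)^18, so the posterior is Beta(2+5, 3+18) = Beta(7, 21).
For Beta(a, b) with a, b > 1 the mode is (a−1)/(a+b−2) = 6/26 ≈ 0.231.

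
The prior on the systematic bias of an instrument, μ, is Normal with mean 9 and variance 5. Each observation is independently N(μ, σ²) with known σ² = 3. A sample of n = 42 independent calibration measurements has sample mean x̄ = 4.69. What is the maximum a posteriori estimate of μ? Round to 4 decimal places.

n = 42, x̄ = 4.69.
For a Normal prior and Normal likelihood with known variance, the posterior is Normal; its mode equals its mean, the precision-weighted average.
Prior precision 1/σ₀² = 1/5 = 0.2; data precision n/σ² = 42/3 = 14.
μ̂ = (0.2·9 + 14·4.69) / (0.2 + 14) = 67.46/14.2 = 3373/710 ≈ 4.7507.

μ̂_MAP = 4.7507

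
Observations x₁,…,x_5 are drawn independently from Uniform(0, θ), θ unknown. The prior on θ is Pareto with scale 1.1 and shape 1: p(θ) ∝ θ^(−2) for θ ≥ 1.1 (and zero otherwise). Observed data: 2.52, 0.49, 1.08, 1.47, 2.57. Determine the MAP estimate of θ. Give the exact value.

θ̂_MAP = 2.57

The Uniform(0, θ) likelihood is θ^(−n) for θ ≥ max(xᵢ), zero otherwise. Here max(xᵢ) = 2.57.
Posterior ∝ θ^(−2) · θ^(−5) = θ^(−7) on θ ≥ max(1.1, 2.57) = 2.57.
This density is strictly decreasing in θ, so the posterior mode lies at the lower boundary of the support.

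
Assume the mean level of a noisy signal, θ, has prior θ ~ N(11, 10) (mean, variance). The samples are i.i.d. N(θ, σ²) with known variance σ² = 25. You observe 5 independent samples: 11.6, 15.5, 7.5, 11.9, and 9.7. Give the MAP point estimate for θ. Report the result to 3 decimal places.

n = 5; x̄ = (11.6 + 15.5 + 7.5 + 11.9 + 9.7)/5 = 56.2/5 = 11.24.
For a Normal prior and Normal likelihood with known variance, the posterior is Normal; its mode equals its mean, the precision-weighted average.
Prior precision 1/σ₀² = 1/10 = 0.1; data precision n/σ² = 5/25 = 0.2.
θ̂ = (0.1·11 + 0.2·11.24) / (0.1 + 0.2) = 3.348/0.3 = 11.160.

θ̂_MAP = 11.160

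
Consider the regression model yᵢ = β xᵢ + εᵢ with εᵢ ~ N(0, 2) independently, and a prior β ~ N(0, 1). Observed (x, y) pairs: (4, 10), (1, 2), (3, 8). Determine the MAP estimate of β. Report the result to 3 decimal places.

log p(β | y) = −Σ(yᵢ − βxᵢ)²/(2·2) − β²/(2·1) + const.
Setting the derivative to zero: Σxᵢ(yᵢ − βxᵢ)/2 − β/1 = 0, so β = Σxᵢyᵢ / (Σxᵢ² + σ²/τ²).
Σxᵢyᵢ = 4·10 + 1·2 + 3·8 = 66; Σxᵢ² = 26; σ²/τ² = 2.
β̂_MAP = 66 / (26 + 2) = 66/28 ≈ 2.357.

β̂_MAP = 2.357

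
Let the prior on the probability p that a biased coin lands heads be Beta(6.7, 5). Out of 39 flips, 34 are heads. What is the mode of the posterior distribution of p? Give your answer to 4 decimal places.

p̂_MAP = 0.8152

Prior: Beta(6.7, 5).
Data: 34 successes in 39 trials. The binomial likelihood contributes p^34(1−p)^5, so the posterior is Beta(6.7+34, 5+5) = Beta(40.7, 10).
For Beta(a, b) with a, b > 1 the mode is (a−1)/(a+b−2) = 39.7/48.7 ≈ 0.8152.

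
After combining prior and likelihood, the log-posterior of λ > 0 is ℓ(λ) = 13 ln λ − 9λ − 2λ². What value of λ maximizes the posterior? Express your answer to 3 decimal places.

ℓ'(λ) = 13/λ − 9 − 4λ. Setting this to zero and multiplying by λ: 4λ² + 9λ − 13 = 0.
λ = (−9 + √(9² + 4·4·13)) / (2·4) = (−9 + √289) / 8 = (−9 + 17)/8 = 1.
ℓ''(λ) = −13/λ² − 4 < 0, confirming a maximum.

λ̂_MAP = 1.000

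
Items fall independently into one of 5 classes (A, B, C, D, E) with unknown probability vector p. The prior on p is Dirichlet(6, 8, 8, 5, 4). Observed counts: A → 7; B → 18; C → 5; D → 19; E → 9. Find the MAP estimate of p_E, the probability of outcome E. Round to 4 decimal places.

The posterior is Dirichlet(αᵢ + nᵢ) = Dirichlet(13, 26, 13, 24, 13).
For a Dirichlet(a₁,…,a_K) with all aᵢ > 1, the mode has j-th component (aⱼ − 1)/(Σaᵢ − K).
Here Σaᵢ = 89 and K = 5, so p_E = (13 − 1)/(89 − 5) = 12/84 ≈ 0.1429.

MAP estimate of p_E = 0.1429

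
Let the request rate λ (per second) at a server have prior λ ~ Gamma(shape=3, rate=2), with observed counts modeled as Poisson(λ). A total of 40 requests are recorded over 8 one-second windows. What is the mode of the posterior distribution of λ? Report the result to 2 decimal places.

λ̂_MAP = 4.20

Σxᵢ = 40, n = 8.
Posterior ∝ λ^2e^(−2λ) · λ^40e^(−8λ) = λ^42e^(−10λ), i.e. Gamma(shape=43, rate=10).
The mode of a Gamma(a, b) with a ≥ 1 (shape–rate) is (a−1)/b = 42/10 ≈ 4.20.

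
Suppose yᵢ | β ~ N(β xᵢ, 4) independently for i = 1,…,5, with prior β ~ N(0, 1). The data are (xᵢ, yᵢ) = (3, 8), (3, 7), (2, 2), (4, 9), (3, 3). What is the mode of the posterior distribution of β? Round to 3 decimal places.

β̂_MAP = 1.843

log p(β | y) = −Σ(yᵢ − βxᵢ)²/(2·4) − β²/(2·1) + const.
Setting the derivative to zero: Σxᵢ(yᵢ − βxᵢ)/4 − β/1 = 0, so β = Σxᵢyᵢ / (Σxᵢ² + σ²/τ²).
Σxᵢyᵢ = 3·8 + 3·7 + 2·2 + 4·9 + 3·3 = 94; Σxᵢ² = 47; σ²/τ² = 4.
β̂_MAP = 94 / (47 + 4) = 94/51 ≈ 1.843.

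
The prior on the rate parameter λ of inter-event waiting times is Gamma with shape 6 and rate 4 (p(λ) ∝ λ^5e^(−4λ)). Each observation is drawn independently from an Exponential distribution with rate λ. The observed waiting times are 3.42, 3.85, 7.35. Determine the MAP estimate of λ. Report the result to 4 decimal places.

λ̂_MAP = 0.4296

The Exponential(rate=λ) likelihood is ∝ λ^n e^(−λΣtᵢ). Here n = 3 and Σtᵢ = 3.42 + 3.85 + 7.35 = 14.62.
Posterior ∝ λ^5e^(−4λ) · λ^3e^(−14.62λ) = λ^8e^(−18.62λ), i.e. Gamma(9, 18.62).
Mode = (a−1)/b = 8/18.62 ≈ 0.4296.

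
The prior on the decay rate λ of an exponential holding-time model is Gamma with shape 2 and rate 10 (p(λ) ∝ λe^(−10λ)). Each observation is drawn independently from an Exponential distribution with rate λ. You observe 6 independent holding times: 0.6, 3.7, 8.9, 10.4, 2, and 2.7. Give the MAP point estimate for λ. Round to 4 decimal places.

λ̂_MAP = 0.1828

The Exponential(rate=λ) likelihood is ∝ λ^n e^(−λΣtᵢ). Here n = 6 and Σtᵢ = 0.6 + 3.7 + 8.9 + 10.4 + 2 + 2.7 = 28.3.
Posterior ∝ λe^(−10λ) · λ^6e^(−28.3λ) = λ^7e^(−38.3λ), i.e. Gamma(8, 38.3).
Mode = (a−1)/b = 7/38.3 ≈ 0.1828.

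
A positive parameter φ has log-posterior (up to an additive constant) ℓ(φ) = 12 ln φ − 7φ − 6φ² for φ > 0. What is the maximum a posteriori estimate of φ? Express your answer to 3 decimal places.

ℓ'(φ) = 12/φ − 7 − 12φ. Setting this to zero and multiplying by φ: 12φ² + 7φ − 12 = 0.
φ = (−7 + √(7² + 4·12·12)) / (2·12) = (−7 + √625) / 24 = (−7 + 25)/24 = 3/4.
ℓ''(φ) = −12/φ² − 12 < 0, confirming a maximum.

φ̂_MAP = 0.750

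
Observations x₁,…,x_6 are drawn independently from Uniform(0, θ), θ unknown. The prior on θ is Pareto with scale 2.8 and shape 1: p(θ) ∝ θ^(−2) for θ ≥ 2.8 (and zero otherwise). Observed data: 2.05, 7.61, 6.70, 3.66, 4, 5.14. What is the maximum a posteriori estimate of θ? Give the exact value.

θ̂_MAP = 7.61

The Uniform(0, θ) likelihood is θ^(−n) for θ ≥ max(xᵢ), zero otherwise. Here max(xᵢ) = 7.61.
Posterior ∝ θ^(−2) · θ^(−6) = θ^(−8) on θ ≥ max(2.8, 7.61) = 7.61.
This density is strictly decreasing in θ, so the posterior mode lies at the lower boundary of the support.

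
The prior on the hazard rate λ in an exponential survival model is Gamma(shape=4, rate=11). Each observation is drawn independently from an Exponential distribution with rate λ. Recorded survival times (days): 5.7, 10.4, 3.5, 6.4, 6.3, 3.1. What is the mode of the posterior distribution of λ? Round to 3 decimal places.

λ̂_MAP = 0.194

The Exponential(rate=λ) likelihood is ∝ λ^n e^(−λΣtᵢ). Here n = 6 and Σtᵢ = 5.7 + 10.4 + 3.5 + 6.4 + 6.3 + 3.1 = 35.4.
Posterior ∝ λ^3e^(−11λ) · λ^6e^(−35.4λ) = λ^9e^(−46.4λ), i.e. Gamma(10, 46.4).
Mode = (a−1)/b = 9/46.4 ≈ 0.194.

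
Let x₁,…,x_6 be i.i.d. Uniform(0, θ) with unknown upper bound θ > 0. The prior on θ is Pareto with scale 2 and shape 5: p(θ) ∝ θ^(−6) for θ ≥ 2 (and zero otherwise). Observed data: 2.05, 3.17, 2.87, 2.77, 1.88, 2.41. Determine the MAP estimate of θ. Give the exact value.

The Uniform(0, θ) likelihood is θ^(−n) for θ ≥ max(xᵢ), zero otherwise. Here max(xᵢ) = 3.17.
Posterior ∝ θ^(−6) · θ^(−6) = θ^(−12) on θ ≥ max(2, 3.17) = 3.17.
This density is strictly decreasing in θ, so the posterior mode lies at the lower boundary of the support.

θ̂_MAP = 3.17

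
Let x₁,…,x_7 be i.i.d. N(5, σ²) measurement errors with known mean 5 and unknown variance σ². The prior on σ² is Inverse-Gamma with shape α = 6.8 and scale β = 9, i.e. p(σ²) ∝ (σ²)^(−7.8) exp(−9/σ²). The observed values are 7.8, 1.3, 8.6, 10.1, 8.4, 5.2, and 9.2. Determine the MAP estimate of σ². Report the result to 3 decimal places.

Sum of squared deviations about the known mean: SS = (7.8−5)² + (1.3−5)² + (8.6−5)² + (10.1−5)² + (8.4−5)² + (5.2−5)² + (9.2−5)² = 89.74.
The Normal likelihood contributes (σ²)^(−n/2) exp(−SS/(2σ²)), so the posterior is Inverse-Gamma(α + n/2, β + SS/2) = Inverse-Gamma(10.3, 53.87).
The mode of Inverse-Gamma(a, b) is b/(a+1) = 53.87/11.3 ≈ 4.767.

σ̂²_MAP = 4.767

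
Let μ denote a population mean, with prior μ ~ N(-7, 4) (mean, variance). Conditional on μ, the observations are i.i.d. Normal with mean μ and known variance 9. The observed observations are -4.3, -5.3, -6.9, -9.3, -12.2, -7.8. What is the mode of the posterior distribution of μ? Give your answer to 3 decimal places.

μ̂_MAP = -7.461

n = 6; x̄ = ((-4.3) + (-5.3) + (-6.9) + (-9.3) + (-12.2) + (-7.8))/6 = -45.8/6 = -229/30 ≈ -7.6333.
For a Normal prior and Normal likelihood with known variance, the posterior is Normal; its mode equals its mean, the precision-weighted average.
Prior precision 1/σ₀² = 1/4 = 0.25; data precision n/σ² = 6/9 = 2/3.
μ̂ = (0.25·(-7) + (2/3)·(-229/30)) / (0.25 + 2/3) = (-1231/180)/(11/12) = -1231/165 ≈ -7.461.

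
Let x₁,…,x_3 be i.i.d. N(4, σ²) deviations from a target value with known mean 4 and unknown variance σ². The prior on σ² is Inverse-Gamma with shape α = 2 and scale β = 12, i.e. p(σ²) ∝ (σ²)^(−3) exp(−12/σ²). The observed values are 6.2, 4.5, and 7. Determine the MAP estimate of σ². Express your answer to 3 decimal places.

Sum of squared deviations about the known mean: SS = (6.2−4)² + (4.5−4)² + (7−4)² = 14.09.
The Normal likelihood contributes (σ²)^(−n/2) exp(−SS/(2σ²)), so the posterior is Inverse-Gamma(α + n/2, β + SS/2) = Inverse-Gamma(3.5, 19.045).
The mode of Inverse-Gamma(a, b) is b/(a+1) = 19.045/4.5 ≈ 4.232.

σ̂²_MAP = 4.232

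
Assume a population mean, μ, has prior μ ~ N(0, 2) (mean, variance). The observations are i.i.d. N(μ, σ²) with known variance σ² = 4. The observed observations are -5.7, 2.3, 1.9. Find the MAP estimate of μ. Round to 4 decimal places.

n = 3; x̄ = ((-5.7) + 2.3 + 1.9)/3 = -1.5/3 = -0.5.
For a Normal prior and Normal likelihood with known variance, the posterior is Normal; its mode equals its mean, the precision-weighted average.
Prior precision 1/σ₀² = 1/2 = 0.5; data precision n/σ² = 3/4 = 0.75.
μ̂ = (0.5·0 + 0.75·(-0.5)) / (0.5 + 0.75) = (-0.375)/1.25 = -0.3000.

μ̂_MAP = -0.3000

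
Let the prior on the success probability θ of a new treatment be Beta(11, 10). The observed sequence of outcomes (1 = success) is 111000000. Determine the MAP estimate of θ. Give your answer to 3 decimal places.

Prior: Beta(11, 10).
Data: 3 successes in 9 trials (from the sequence). The binomial likelihood contributes θ^3(1−θ)^6, so the posterior is Beta(11+3, 10+6) = Beta(14, 16).
For Beta(a, b) with a, b > 1 the mode is (a−1)/(a+b−2) = 13/28 ≈ 0.464.

θ̂_MAP = 0.464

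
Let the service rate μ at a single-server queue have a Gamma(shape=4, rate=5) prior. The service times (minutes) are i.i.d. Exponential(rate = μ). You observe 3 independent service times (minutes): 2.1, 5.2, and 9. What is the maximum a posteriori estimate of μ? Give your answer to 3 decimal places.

μ̂_MAP = 0.282

The Exponential(rate=μ) likelihood is ∝ μ^n e^(−μΣtᵢ). Here n = 3 and Σtᵢ = 2.1 + 5.2 + 9 = 16.3.
Posterior ∝ μ^3e^(−5μ) · μ^3e^(−16.3μ) = μ^6e^(−21.3μ), i.e. Gamma(7, 21.3).
Mode = (a−1)/b = 6/21.3 ≈ 0.282.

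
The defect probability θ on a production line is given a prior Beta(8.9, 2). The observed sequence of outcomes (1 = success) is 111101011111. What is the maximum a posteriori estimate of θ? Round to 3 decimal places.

Prior: Beta(8.9, 2).
Data: 10 successes in 12 trials (from the sequence). The binomial likelihood contributes θ^10(1−θ)^2, so the posterior is Beta(8.9+10, 2+2) = Beta(18.9, 4).
For Beta(a, b) with a, b > 1 the mode is (a−1)/(a+b−2) = 17.9/20.9 ≈ 0.856.

θ̂_MAP = 0.856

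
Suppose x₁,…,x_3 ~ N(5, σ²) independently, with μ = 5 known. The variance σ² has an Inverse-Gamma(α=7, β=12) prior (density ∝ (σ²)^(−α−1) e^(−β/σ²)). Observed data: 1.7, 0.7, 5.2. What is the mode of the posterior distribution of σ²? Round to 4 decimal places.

σ̂²_MAP = 2.8116

Sum of squared deviations about the known mean: SS = (1.7−5)² + (0.7−5)² + (5.2−5)² = 29.42.
The Normal likelihood contributes (σ²)^(−n/2) exp(−SS/(2σ²)), so the posterior is Inverse-Gamma(α + n/2, β + SS/2) = Inverse-Gamma(8.5, 26.71).
The mode of Inverse-Gamma(a, b) is b/(a+1) = 26.71/9.5 ≈ 2.8116.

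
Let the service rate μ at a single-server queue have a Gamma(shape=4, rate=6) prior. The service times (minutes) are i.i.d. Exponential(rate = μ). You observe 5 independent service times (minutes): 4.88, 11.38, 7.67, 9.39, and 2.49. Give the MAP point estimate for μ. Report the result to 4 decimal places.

μ̂_MAP = 0.1913

The Exponential(rate=μ) likelihood is ∝ μ^n e^(−μΣtᵢ). Here n = 5 and Σtᵢ = 4.88 + 11.38 + 7.67 + 9.39 + 2.49 = 35.81.
Posterior ∝ μ^3e^(−6μ) · μ^5e^(−35.81μ) = μ^8e^(−41.81μ), i.e. Gamma(9, 41.81).
Mode = (a−1)/b = 8/41.81 ≈ 0.1913.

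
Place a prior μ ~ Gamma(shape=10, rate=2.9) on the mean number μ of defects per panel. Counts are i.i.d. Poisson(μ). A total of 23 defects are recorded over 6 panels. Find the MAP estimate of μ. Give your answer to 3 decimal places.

μ̂_MAP = 3.596

Σxᵢ = 23, n = 6.
Posterior ∝ μ^9e^(−2.9μ) · μ^23e^(−6μ) = μ^32e^(−8.9μ), i.e. Gamma(shape=33, rate=8.9).
The mode of a Gamma(a, b) with a ≥ 1 (shape–rate) is (a−1)/b = 32/8.9 ≈ 3.596.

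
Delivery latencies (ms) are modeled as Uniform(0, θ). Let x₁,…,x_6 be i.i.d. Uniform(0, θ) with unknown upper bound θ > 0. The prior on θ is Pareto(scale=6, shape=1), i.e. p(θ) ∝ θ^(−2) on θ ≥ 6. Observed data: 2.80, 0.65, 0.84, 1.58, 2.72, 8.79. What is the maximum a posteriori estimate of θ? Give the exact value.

θ̂_MAP = 8.79

The Uniform(0, θ) likelihood is θ^(−n) for θ ≥ max(xᵢ), zero otherwise. Here max(xᵢ) = 8.79.
Posterior ∝ θ^(−2) · θ^(−6) = θ^(−8) on θ ≥ max(6, 8.79) = 8.79.
This density is strictly decreasing in θ, so the posterior mode lies at the lower boundary of the support.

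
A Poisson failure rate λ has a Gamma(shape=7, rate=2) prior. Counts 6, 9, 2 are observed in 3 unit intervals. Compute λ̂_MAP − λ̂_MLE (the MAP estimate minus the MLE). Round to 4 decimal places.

Σxᵢ = 17. Posterior is Gamma(24, 5); MAP = (24−1)/5 = 23/5 ≈ 4.60000.
MLE = x̄ = 17/3 ≈ 5.66667.
Difference = 23/5 − 17/3 = -16/15 ≈ -1.0667.

MAP − MLE = -1.0667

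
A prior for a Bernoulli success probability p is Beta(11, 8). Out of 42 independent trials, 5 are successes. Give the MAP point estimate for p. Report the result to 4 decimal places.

p̂_MAP = 0.2542

Prior: Beta(11, 8).
Data: 5 successes in 42 trials. The binomial likelihood contributes p^5(1−p)^37, so the posterior is Beta(11+5, 8+37) = Beta(16, 45).
For Beta(a, b) with a, b > 1 the mode is (a−1)/(a+b−2) = 15/59 ≈ 0.2542.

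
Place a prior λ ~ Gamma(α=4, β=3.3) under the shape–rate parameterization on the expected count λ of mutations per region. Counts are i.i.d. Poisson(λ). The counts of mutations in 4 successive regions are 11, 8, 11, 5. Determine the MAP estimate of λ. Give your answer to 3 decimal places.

λ̂_MAP = 5.205

Σxᵢ = 11+8+11+5 = 35, with n = 4.
Posterior ∝ λ^3e^(−3.3λ) · λ^35e^(−4λ) = λ^38e^(−7.3λ), i.e. Gamma(shape=39, rate=7.3).
The mode of a Gamma(a, b) with a ≥ 1 (shape–rate) is (a−1)/b = 38/7.3 ≈ 5.205.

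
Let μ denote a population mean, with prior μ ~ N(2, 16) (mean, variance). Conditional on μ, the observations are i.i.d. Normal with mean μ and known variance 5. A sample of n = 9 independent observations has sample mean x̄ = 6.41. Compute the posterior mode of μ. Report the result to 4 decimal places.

μ̂_MAP = 6.2620

n = 9, x̄ = 6.41.
For a Normal prior and Normal likelihood with known variance, the posterior is Normal; its mode equals its mean, the precision-weighted average.
Prior precision 1/σ₀² = 1/16 = 0.0625; data precision n/σ² = 9/5 = 1.8.
μ̂ = (0.0625·2 + 1.8·6.41) / (0.0625 + 1.8) = 11.663/1.8625 = 23326/3725 ≈ 6.2620.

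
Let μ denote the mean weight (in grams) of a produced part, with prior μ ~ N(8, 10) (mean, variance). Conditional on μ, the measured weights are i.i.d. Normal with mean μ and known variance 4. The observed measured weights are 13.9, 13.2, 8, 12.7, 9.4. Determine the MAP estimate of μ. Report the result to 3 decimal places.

n = 5; x̄ = (13.9 + 13.2 + 8 + 12.7 + 9.4)/5 = 57.2/5 = 11.44.
For a Normal prior and Normal likelihood with known variance, the posterior is Normal; its mode equals its mean, the precision-weighted average.
Prior precision 1/σ₀² = 1/10 = 0.1; data precision n/σ² = 5/4 = 1.25.
μ̂ = (0.1·8 + 1.25·11.44) / (0.1 + 1.25) = 15.1/1.35 = 302/27 ≈ 11.185.

μ̂_MAP = 11.185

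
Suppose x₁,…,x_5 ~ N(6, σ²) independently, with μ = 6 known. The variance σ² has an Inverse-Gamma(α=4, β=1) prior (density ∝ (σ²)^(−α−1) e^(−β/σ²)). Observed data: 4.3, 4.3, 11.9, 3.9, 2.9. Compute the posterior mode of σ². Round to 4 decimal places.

Sum of squared deviations about the known mean: SS = (4.3−6)² + (4.3−6)² + (11.9−6)² + (3.9−6)² + (2.9−6)² = 54.61.
The Normal likelihood contributes (σ²)^(−n/2) exp(−SS/(2σ²)), so the posterior is Inverse-Gamma(α + n/2, β + SS/2) = Inverse-Gamma(6.5, 28.305).
The mode of Inverse-Gamma(a, b) is b/(a+1) = 28.305/7.5 ≈ 3.7740.

σ̂²_MAP = 3.7740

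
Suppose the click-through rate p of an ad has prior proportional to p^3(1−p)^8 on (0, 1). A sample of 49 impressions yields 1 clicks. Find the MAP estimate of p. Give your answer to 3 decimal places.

The prior density ∝ p^3(1−p)^8 is the kernel of Beta(4, 9).
Data: 1 success in 49 trials. The binomial likelihood contributes p(1−p)^48, so the posterior is Beta(4+1, 9+48) = Beta(5, 57).
For Beta(a, b) with a, b > 1 the mode is (a−1)/(a+b−2) = 4/60 ≈ 0.067.

p̂_MAP = 0.067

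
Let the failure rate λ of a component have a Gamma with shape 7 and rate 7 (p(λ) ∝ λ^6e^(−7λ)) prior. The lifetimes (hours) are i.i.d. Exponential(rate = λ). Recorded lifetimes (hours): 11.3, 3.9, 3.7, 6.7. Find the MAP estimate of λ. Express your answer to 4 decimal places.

λ̂_MAP = 0.3067

The Exponential(rate=λ) likelihood is ∝ λ^n e^(−λΣtᵢ). Here n = 4 and Σtᵢ = 11.3 + 3.9 + 3.7 + 6.7 = 25.6.
Posterior ∝ λ^6e^(−7λ) · λ^4e^(−25.6λ) = λ^10e^(−32.6λ), i.e. Gamma(11, 32.6).
Mode = (a−1)/b = 10/32.6 ≈ 0.3067.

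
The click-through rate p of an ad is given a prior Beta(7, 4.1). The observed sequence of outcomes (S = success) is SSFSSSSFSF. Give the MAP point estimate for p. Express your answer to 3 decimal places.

Prior: Beta(7, 4.1).
Data: 7 successes in 10 trials (from the sequence). The binomial likelihood contributes p^7(1−p)^3, so the posterior is Beta(7+7, 4.1+3) = Beta(14, 7.1).
For Beta(a, b) with a, b > 1 the mode is (a−1)/(a+b−2) = 13/19.1 ≈ 0.681.

p̂_MAP = 0.681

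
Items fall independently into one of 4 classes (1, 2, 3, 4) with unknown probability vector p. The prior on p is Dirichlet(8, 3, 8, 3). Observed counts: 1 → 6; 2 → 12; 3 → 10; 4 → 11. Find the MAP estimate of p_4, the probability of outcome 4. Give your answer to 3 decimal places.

The posterior is Dirichlet(αᵢ + nᵢ) = Dirichlet(14, 15, 18, 14).
For a Dirichlet(a₁,…,a_K) with all aᵢ > 1, the mode has j-th component (aⱼ − 1)/(Σaᵢ − K).
Here Σaᵢ = 61 and K = 4, so p_4 = (14 − 1)/(61 − 4) = 13/57 ≈ 0.228.

MAP estimate: 0.228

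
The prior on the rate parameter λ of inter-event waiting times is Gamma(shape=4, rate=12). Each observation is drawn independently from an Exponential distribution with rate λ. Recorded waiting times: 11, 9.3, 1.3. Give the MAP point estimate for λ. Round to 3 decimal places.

The Exponential(rate=λ) likelihood is ∝ λ^n e^(−λΣtᵢ). Here n = 3 and Σtᵢ = 11 + 9.3 + 1.3 = 21.6.
Posterior ∝ λ^3e^(−12λ) · λ^3e^(−21.6λ) = λ^6e^(−33.6λ), i.e. Gamma(7, 33.6).
Mode = (a−1)/b = 6/33.6 ≈ 0.179.

λ̂_MAP = 0.179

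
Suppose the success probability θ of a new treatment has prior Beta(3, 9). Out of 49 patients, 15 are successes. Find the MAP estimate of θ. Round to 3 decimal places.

θ̂_MAP = 0.288

Prior: Beta(3, 9).
Data: 15 successes in 49 trials. The binomial likelihood contributes θ^15(1−θ)^34, so the posterior is Beta(3+15, 9+34) = Beta(18, 43).
For Beta(a, b) with a, b > 1 the mode is (a−1)/(a+b−2) = 17/59 ≈ 0.288.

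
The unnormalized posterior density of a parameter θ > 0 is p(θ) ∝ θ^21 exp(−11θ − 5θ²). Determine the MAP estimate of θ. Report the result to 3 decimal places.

ℓ'(θ) = 21/θ − 11 − 10θ. Setting this to zero and multiplying by θ: 10θ² + 11θ − 21 = 0.
θ = (−11 + √(11² + 4·10·21)) / (2·10) = (−11 + √961) / 20 = (−11 + 31)/20 = 1.
ℓ''(θ) = −21/θ² − 10 < 0, confirming a maximum.

θ̂_MAP = 1.000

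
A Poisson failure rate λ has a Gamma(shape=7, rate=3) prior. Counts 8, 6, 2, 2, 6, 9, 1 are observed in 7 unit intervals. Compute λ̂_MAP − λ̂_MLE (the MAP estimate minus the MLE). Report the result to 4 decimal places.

MAP − MLE = -0.8571

Σxᵢ = 34. Posterior is Gamma(41, 10); MAP = (41−1)/10 = 40/10 ≈ 4.00000.
MLE = x̄ = 34/7 ≈ 4.85714.
Difference = 40/10 − 34/7 = -6/7 ≈ -0.8571.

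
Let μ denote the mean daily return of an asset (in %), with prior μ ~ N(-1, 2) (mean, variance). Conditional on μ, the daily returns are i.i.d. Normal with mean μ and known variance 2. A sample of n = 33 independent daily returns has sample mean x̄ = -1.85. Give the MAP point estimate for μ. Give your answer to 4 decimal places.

n = 33, x̄ = -1.85.
For a Normal prior and Normal likelihood with known variance, the posterior is Normal; its mode equals its mean, the precision-weighted average.
Prior precision 1/σ₀² = 1/2 = 0.5; data precision n/σ² = 33/2 = 16.5.
μ̂ = (0.5·(-1) + 16.5·(-1.85)) / (0.5 + 16.5) = (-31.025)/17 = -1.8250.

μ̂_MAP = -1.8250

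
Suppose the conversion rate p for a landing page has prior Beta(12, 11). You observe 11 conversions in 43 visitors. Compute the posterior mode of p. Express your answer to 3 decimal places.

p̂_MAP = 0.344

Prior: Beta(12, 11).
Data: 11 successes in 43 trials. The binomial likelihood contributes p^11(1−p)^32, so the posterior is Beta(12+11, 11+32) = Beta(23, 43).
For Beta(a, b) with a, b > 1 the mode is (a−1)/(a+b−2) = 22/64 ≈ 0.344.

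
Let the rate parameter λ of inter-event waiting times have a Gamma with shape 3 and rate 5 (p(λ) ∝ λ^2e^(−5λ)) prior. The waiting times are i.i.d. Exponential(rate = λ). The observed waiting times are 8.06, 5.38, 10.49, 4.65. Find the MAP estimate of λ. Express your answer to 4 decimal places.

λ̂_MAP = 0.1787

The Exponential(rate=λ) likelihood is ∝ λ^n e^(−λΣtᵢ). Here n = 4 and Σtᵢ = 8.06 + 5.38 + 10.49 + 4.65 = 28.58.
Posterior ∝ λ^2e^(−5λ) · λ^4e^(−28.58λ) = λ^6e^(−33.58λ), i.e. Gamma(7, 33.58).
Mode = (a−1)/b = 6/33.58 ≈ 0.1787.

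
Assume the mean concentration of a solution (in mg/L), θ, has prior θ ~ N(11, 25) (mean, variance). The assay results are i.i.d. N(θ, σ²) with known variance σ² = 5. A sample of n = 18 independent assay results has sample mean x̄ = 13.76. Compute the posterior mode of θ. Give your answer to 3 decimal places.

θ̂_MAP = 13.730

n = 18, x̄ = 13.76.
For a Normal prior and Normal likelihood with known variance, the posterior is Normal; its mode equals its mean, the precision-weighted average.
Prior precision 1/σ₀² = 1/25 = 0.04; data precision n/σ² = 18/5 = 3.6.
θ̂ = (0.04·11 + 3.6·13.76) / (0.04 + 3.6) = 49.976/3.64 = 6247/455 ≈ 13.730.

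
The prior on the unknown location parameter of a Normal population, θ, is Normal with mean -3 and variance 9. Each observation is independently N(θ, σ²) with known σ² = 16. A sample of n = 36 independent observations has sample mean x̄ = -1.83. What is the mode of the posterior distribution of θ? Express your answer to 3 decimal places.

n = 36, x̄ = -1.83.
For a Normal prior and Normal likelihood with known variance, the posterior is Normal; its mode equals its mean, the precision-weighted average.
Prior precision 1/σ₀² = 1/9; data precision n/σ² = 36/16 = 2.25.
θ̂ = ((1/9)·(-3) + 2.25·(-1.83)) / (1/9 + 2.25) = (-5341/1200)/(85/36) = -16023/8500 ≈ -1.885.

θ̂_MAP = -1.885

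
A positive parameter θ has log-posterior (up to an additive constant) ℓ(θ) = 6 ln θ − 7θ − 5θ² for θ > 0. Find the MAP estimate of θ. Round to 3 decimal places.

ℓ'(θ) = 6/θ − 7 − 10θ. Setting this to zero and multiplying by θ: 10θ² + 7θ − 6 = 0.
θ = (−7 + √(7² + 4·10·6)) / (2·10) = (−7 + √289) / 20 = (−7 + 17)/20 = 1/2.
ℓ''(θ) = −6/θ² − 10 < 0, confirming a maximum.

θ̂_MAP = 0.500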